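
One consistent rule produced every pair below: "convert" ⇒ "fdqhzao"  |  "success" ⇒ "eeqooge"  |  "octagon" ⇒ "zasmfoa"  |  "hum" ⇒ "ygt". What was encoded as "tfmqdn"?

The output letters match the input read backwards, each shifted +12: convert reversed is trevnoc. The word is reversed, then every letter is shifted forward by 12.
Decoding tfmqdn: shift back: t−12=h, f−12=t, m−12=a, q−12=e, d−12=r, n−12=b → htaerb; then reverse → breath.

breath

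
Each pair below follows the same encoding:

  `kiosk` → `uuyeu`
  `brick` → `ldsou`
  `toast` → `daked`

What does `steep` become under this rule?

Shifts by position in kiosk: pos 0: k→u (+10), pos 1: i→u (+12), pos 2: o→y (+10), pos 3: s→e (+12) — repeating every 2. It's a Vigenère-style cipher with numeric key [10,12]: position i shifts by key[i mod 2].
Applying it to steep: s+10=c, t+12=f, e+10=o, e+12=q, p+10=z.

cfoqz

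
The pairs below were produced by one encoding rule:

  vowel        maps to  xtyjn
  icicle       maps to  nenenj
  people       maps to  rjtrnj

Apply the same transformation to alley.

fnnja

The shift depends on letter class: consonant v→x is +2, but vowel o→t is +5. Vowels shift forward by 5 and consonants shift forward by 2.
On alley: a(vowel)+5=f, l(cons)+2=n, l(cons)+2=n, e(vowel)+5=j, y(cons)+2=a.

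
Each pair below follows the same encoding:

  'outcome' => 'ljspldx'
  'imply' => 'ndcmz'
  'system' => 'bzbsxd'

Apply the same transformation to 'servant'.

o(14)→l(11) and u(20)→j(9) fit y≡17x+7 (mod 26); the inverse of 17 mod 26 is 23. This is an affine cipher: with a=0,…,z=25, each position x becomes (17x+7) mod 26.
On servant: s(18)→17·18+7≡1=b; e(4)→17·4+7≡23=x; r(17)→17·17+7≡10=k; v(21)→17·21+7≡0=a; a(0)→17·0+7≡7=h; n(13)→17·13+7≡20=u; t(19)→17·19+7≡18=s (all mod 26).

bxkahus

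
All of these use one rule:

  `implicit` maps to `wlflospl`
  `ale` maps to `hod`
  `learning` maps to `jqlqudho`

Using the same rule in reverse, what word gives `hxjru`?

The output letters match the input read backwards, each shifted +3: implicit reversed is ticilpmi. The word is reversed, then every letter is shifted forward by 3.
Decoding hxjru: shift back: h−3=e, x−3=u, j−3=g, r−3=o, u−3=r → eugor; then reverse → rogue.

rogue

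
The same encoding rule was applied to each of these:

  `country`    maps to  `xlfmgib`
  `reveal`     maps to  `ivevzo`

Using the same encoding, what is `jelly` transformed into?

qvoob

Each pair mirrors across the alphabet (c↔x, o↔l, u↔f): positions sum to 25. Letters are reflected about the middle of the alphabet (position → 25−position): Atbash.
Applying it to jelly: j↔q, e↔v, l↔o, l↔o, y↔b.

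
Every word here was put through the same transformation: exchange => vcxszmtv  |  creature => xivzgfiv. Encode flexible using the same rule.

Each pair mirrors across the alphabet (e↔v, x↔c, c↔x): positions sum to 25. Letters are reflected about the middle of the alphabet (position → 25−position): Atbash.
For flexible: f↔u, l↔o, e↔v, x↔c, i↔r, b↔y, l↔o, e↔v.

uovcryov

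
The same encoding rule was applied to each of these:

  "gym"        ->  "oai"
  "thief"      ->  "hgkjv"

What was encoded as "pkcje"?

The output letters match the input read backwards, each shifted +2: gym reversed is myg. Read the word backwards and shift each letter +2.
Reversing it on pkcje: shift back: p−2=n, k−2=i, c−2=a, j−2=h, e−2=c → niahc; then reverse → chain.

chain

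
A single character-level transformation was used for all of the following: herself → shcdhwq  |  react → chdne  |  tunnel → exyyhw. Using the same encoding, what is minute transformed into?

xlyxeh

The shift depends on letter class: consonant h→s is +11, but vowel e→h is +3. Vowels shift forward by 3 and consonants shift forward by 11.
For minute: m(cons)+11=x, i(vowel)+3=l, n(cons)+11=y, u(vowel)+3=x, t(cons)+11=e, e(vowel)+3=h.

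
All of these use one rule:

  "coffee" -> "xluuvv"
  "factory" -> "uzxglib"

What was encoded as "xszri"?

Each pair mirrors across the alphabet (c↔x, o↔l, f↔u): positions sum to 25. This is the alphabet-reversal cipher (Atbash): a becomes z, b becomes y, etc.
Undoing it on xszri: x↔c, s↔h, z↔a, r↔i, i↔r.

chair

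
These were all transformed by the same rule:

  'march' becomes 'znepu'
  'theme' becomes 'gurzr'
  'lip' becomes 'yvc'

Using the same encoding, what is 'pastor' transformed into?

Compare letters: m→z is +13, a→n is +13, r→e is +13 — a constant shift. This is a Caesar cipher with shift 13.
For pastor: p+13=c, a+13=n, s+13=f, t+13=g, o+13=b, r+13=e.

cnfgbe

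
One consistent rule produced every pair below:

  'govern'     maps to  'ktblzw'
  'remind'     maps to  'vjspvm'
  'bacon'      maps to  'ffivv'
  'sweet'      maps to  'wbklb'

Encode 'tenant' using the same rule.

Letter i (0-indexed) is shifted by i+4, so successive shifts are 4, 5, 6, ….
For tenant: t+4=x, e+5=j, n+6=t, a+7=h, n+8=v, t+9=c.

xjthvc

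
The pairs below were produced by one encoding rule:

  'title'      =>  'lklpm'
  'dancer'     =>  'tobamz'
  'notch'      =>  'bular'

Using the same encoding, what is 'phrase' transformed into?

t(19)→l(11) and i(8)→k(10) fit y≡19x+14 (mod 26); the inverse of 19 mod 26 is 11. Each letter's alphabet position (a=0..z=25) is mapped through 19·x+14 mod 26 — an affine cipher.
On phrase: p(15)→19·15+14≡13=n; h(7)→19·7+14≡17=r; r(17)→19·17+14≡25=z; a(0)→19·0+14≡14=o; s(18)→19·18+14≡18=s; e(4)→19·4+14≡12=m (all mod 26).

nrzosm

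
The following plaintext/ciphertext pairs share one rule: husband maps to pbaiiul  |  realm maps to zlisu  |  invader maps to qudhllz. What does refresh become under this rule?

zlnymzp

Shifts by position in husband: pos 0: h→p (+8), pos 1: u→b (+7), pos 2: s→a (+8), pos 3: b→i (+7) — repeating every 2. The shifts repeat in a cycle of length 2: positions 0,1,… shift by +8, +7, then the pattern repeats.
For refresh: r+8=z, e+7=l, f+8=n, r+7=y, e+8=m, s+7=z, h+8=p.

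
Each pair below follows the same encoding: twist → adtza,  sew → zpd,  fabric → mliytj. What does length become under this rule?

The shift depends on letter class: consonant t→a is +7, but vowel i→t is +11. Vowels shift forward by 11 and consonants shift forward by 7.
On length: l(cons)+7=s, e(vowel)+11=p, n(cons)+7=u, g(cons)+7=n, t(cons)+7=a, h(cons)+7=o.

spunao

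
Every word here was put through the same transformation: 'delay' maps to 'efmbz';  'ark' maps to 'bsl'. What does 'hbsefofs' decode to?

Compare letters: d→e is +1, e→f is +1, l→m is +1 — a constant shift. This is a Caesar cipher with shift 1.
Decoding hbsefofs: h−1=g, b−1=a, s−1=r, e−1=d, f−1=e, o−1=n, f−1=e, s−1=r.

gardener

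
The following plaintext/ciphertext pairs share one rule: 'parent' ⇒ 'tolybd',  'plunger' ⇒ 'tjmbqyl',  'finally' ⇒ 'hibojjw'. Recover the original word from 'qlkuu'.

gross

p(15)→t(19) and a(0)→o(14) fit y≡9x+14 (mod 26); the inverse of 9 mod 26 is 3. Treating letters as 0–25, the rule is x ↦ 9x + 14 (mod 26).
Reversing it on qlkuu: q(16)→3·(16−14)≡6=g; l(11)→3·(11−14)≡17=r; k(10)→3·(10−14)≡14=o; u(20)→3·(20−14)≡18=s; u(20)→3·(20−14)≡18=s (all mod 26).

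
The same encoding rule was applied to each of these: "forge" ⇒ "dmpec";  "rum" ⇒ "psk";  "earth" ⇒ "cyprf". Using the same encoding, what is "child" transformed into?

It's a constant shift of +24 (ROT24).
On child: c+24=a, h+24=f, i+24=g, l+24=j, d+24=b.

afgjb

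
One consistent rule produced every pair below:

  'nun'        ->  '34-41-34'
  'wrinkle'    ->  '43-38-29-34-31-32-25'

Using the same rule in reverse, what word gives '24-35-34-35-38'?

donor

Each letter is replaced by its alphabet position (a=1..z=26) + 20.
Undoing it on 24-35-34-35-38: 24→(24−20)÷1=4=d, 35→(35−20)÷1=15=o, 34→(34−20)÷1=14=n, 35→(35−20)÷1=15=o, 38→(38−20)÷1=18=r.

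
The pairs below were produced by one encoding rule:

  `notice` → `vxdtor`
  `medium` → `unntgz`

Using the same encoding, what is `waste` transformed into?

ejceq

In notice: n→v is +8, o→x is +9, t→d is +10, i→t is +11 — the shift increases by 1 each position. Each letter shifts forward by (position + 8), i.e. 8, 9, 10, … — the shift grows by one for each successive letter.
Applying it to waste: w+8=e, a+9=j, s+10=c, t+11=e, e+12=q.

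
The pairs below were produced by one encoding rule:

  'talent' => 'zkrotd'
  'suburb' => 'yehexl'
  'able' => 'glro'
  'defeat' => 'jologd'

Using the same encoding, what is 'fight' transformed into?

Shifts by position in talent: pos 0: t→z (+6), pos 1: a→k (+10), pos 2: l→r (+6), pos 3: e→o (+10) — repeating every 2. It's a Vigenère-style cipher with numeric key [6,10]: position i shifts by key[i mod 2].
Applying it to fight: f+6=l, i+10=s, g+6=m, h+10=r, t+6=z.

lsmrz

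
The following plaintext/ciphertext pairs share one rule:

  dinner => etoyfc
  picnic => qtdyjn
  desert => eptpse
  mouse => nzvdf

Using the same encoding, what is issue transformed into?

It's a Vigenère-style cipher with numeric key [1,11]: position i shifts by key[i mod 2].
For issue: i+1=j, s+11=d, s+1=t, u+11=f, e+1=f.

jdtff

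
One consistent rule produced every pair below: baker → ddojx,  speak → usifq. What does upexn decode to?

smash

Letter i (0-indexed) is shifted by i+2, so successive shifts are 2, 3, 4, ….
Decoding upexn: u−2=s, p−3=m, e−4=a, x−5=s, n−6=h.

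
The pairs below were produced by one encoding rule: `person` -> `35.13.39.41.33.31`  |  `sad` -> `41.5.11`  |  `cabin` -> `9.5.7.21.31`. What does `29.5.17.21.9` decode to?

magic

p(#16)→35 and e(#5)→13: differences scale by 2, so n = 2·pos + 3. With a=1..z=26, the number is 2·pos + 3.
Decoding 29.5.17.21.9: 29→(29−3)÷2=13=m, 5→(5−3)÷2=1=a, 17→(17−3)÷2=7=g, 21→(21−3)÷2=9=i, 9→(9−3)÷2=3=c.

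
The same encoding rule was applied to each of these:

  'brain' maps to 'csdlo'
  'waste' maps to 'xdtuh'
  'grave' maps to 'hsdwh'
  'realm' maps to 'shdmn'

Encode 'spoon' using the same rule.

tqrro

The shift depends on letter class: consonant b→c is +1, but vowel a→d is +3. The rule splits by letter class: vowels +3, consonants +1.
On spoon: s(cons)+1=t, p(cons)+1=q, o(vowel)+3=r, o(vowel)+3=r, n(cons)+1=o.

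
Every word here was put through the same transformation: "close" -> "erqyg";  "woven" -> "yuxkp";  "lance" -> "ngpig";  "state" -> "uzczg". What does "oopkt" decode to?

Shifts by position in close: pos 0: c→e (+2), pos 1: l→r (+6), pos 2: o→q (+2), pos 3: s→y (+6) — repeating every 2. A repeating key of period 2 is used — shifts +2, +6 over and over.
Undoing it on oopkt: o−2=m, o−6=i, p−2=n, k−6=e, t−2=r.

miner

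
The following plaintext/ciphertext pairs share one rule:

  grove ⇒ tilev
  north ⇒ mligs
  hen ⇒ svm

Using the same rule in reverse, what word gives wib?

Each pair mirrors across the alphabet (g↔t, r↔i, o↔l): positions sum to 25. This is the alphabet-reversal cipher (Atbash): a becomes z, b becomes y, etc.
Decoding wib: w↔d, i↔r, b↔y.

dry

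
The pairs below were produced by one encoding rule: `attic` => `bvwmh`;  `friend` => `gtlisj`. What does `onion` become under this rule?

In attic: a→b is +1, t→v is +2, t→w is +3, i→m is +4 — the shift increases by 1 each position. Each letter shifts forward by (position + 1), i.e. 1, 2, 3, … — the shift grows by one for each successive letter.
For onion: o+1=p, n+2=p, i+3=l, o+4=s, n+5=s.

pplss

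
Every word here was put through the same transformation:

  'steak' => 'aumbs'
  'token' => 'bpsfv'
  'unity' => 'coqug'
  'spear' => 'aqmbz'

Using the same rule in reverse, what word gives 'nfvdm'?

fence

Shifts by position in steak: pos 0: s→a (+8), pos 1: t→u (+1), pos 2: e→m (+8), pos 3: a→b (+1) — repeating every 2. The shifts repeat in a cycle of length 2: positions 0,1,… shift by +8, +1, then the pattern repeats.
Undoing it on nfvdm: n−8=f, f−1=e, v−8=n, d−1=c, m−8=e.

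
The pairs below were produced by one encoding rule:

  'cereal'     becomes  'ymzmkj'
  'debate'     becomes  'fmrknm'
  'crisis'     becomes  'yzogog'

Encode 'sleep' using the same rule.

c(2)→y(24) and e(4)→m(12) fit y≡7x+10 (mod 26); the inverse of 7 mod 26 is 15. Treating letters as 0–25, the rule is x ↦ 7x + 10 (mod 26).
On sleep: s(18)→7·18+10≡6=g; l(11)→7·11+10≡9=j; e(4)→7·4+10≡12=m; e(4)→7·4+10≡12=m; p(15)→7·15+10≡11=l (all mod 26).

gjmml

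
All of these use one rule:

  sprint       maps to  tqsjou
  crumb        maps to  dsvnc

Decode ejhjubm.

Compare letters: s→t is +1, p→q is +1, r→s is +1 — a constant shift. This is a Caesar cipher with shift 1.
Decoding ejhjubm: e−1=d, j−1=i, h−1=g, j−1=i, u−1=t, b−1=a, m−1=l.

digital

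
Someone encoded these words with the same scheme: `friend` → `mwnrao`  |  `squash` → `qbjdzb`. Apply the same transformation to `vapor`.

Two steps: reverse the string, then apply a Caesar shift of +9.
On vapor: reverse → ropav; then shift: r+9=a, o+9=x, p+9=y, a+9=j, v+9=e.

axyje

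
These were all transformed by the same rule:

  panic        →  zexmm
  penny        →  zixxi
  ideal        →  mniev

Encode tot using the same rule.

dsd

Vowels shift forward by 4 and consonants shift forward by 10.
Applying it to tot: t(cons)+10=d, o(vowel)+4=s, t(cons)+10=d.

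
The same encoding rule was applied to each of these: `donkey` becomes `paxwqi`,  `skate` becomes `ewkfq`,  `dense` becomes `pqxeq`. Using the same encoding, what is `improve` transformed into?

uyzdafq

Shifts by position in donkey: pos 0: d→p (+12), pos 1: o→a (+12), pos 2: n→x (+10), pos 3: k→w (+12), pos 4: e→q (+12), pos 5: y→i (+10) — repeating every 3. A repeating key of period 3 is used — shifts +12, +12, +10 over and over.
On improve: i+12=u, m+12=y, p+10=z, r+12=d, o+12=a, v+10=f, e+12=q.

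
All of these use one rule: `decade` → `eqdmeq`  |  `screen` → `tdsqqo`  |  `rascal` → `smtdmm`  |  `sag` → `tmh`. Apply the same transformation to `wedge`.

The shift depends on letter class: consonant d→e is +1, but vowel e→q is +12. The rule splits by letter class: vowels +12, consonants +1.
Applying it to wedge: w(cons)+1=x, e(vowel)+12=q, d(cons)+1=e, g(cons)+1=h, e(vowel)+12=q.

xqehq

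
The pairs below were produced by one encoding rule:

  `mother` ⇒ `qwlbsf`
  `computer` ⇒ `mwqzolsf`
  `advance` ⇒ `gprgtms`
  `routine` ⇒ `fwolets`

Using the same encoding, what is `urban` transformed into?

m(12)→q(16) and o(14)→w(22) fit y≡3x+6 (mod 26); the inverse of 3 mod 26 is 9. Each letter's alphabet position (a=0..z=25) is mapped through 3·x+6 mod 26 — an affine cipher.
Applying it to urban: u(20)→3·20+6≡14=o; r(17)→3·17+6≡5=f; b(1)→3·1+6≡9=j; a(0)→3·0+6≡6=g; n(13)→3·13+6≡19=t (all mod 26).

ofjgt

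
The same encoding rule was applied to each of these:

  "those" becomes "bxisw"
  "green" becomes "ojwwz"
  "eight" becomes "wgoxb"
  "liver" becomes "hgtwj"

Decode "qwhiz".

Each letter's alphabet position (a=0..z=25) is mapped through 9·x+12 mod 26 — an affine cipher.
Reversing it on qwhiz: q(16)→3·(16−12)≡12=m; w(22)→3·(22−12)≡4=e; h(7)→3·(7−12)≡11=l; i(8)→3·(8−12)≡14=o; z(25)→3·(25−12)≡13=n (all mod 26).

melon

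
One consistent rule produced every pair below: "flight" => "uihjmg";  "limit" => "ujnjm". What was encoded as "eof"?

end

The output letters match the input read backwards, each shifted +1: flight reversed is thgilf. Two steps: reverse the string, then apply a Caesar shift of +1.
Decoding eof: shift back: e−1=d, o−1=n, f−1=e → dne; then reverse → end.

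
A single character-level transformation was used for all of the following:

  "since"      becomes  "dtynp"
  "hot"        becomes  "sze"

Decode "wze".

lot

Each letter is shifted forward by 11 in the alphabet (a Caesar shift of +11).
Reversing it on wze: w−11=l, z−11=o, e−11=t.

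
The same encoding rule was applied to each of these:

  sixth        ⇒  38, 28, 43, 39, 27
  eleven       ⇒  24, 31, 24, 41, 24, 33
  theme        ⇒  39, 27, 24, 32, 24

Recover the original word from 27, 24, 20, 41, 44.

heavy

s is letter #19 and maps to 38: an offset of 19. Letters become their 1-based position plus 19 (so a→20, b→21, …).
Decoding 27, 24, 20, 41, 44: 27→(27−19)÷1=8=h, 24→(24−19)÷1=5=e, 20→(20−19)÷1=1=a, 41→(41−19)÷1=22=v, 44→(44−19)÷1=25=y.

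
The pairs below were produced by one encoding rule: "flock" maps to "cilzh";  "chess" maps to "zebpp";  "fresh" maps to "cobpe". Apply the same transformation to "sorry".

Compare letters: f→c is +23, l→i is +23, o→l is +23 — a constant shift. It's a constant shift of +23 (ROT23).
Applying it to sorry: s+23=p, o+23=l, r+23=o, r+23=o, y+23=v.

ploov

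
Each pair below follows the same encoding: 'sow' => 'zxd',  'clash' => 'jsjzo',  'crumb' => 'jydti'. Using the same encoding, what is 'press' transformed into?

wynzz

The shift depends on letter class: consonant s→z is +7, but vowel o→x is +9. Vowels shift forward by 9 and consonants shift forward by 7.
On press: p(cons)+7=w, r(cons)+7=y, e(vowel)+9=n, s(cons)+7=z, s(cons)+7=z.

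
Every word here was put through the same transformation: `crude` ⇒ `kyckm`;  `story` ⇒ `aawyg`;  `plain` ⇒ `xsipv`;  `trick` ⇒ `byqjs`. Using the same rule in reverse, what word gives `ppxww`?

hippo

Shifts by position in crude: pos 0: c→k (+8), pos 1: r→y (+7), pos 2: u→c (+8), pos 3: d→k (+7) — repeating every 2. It's a Vigenère-style cipher with numeric key [8,7]: position i shifts by key[i mod 2].
Decoding ppxww: p−8=h, p−7=i, x−8=p, w−7=p, w−8=o.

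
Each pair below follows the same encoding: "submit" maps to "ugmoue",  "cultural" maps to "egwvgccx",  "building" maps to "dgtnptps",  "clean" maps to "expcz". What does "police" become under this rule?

rawkop

Shifts by position in submit: pos 0: s→u (+2), pos 1: u→g (+12), pos 2: b→m (+11), pos 3: m→o (+2), pos 4: i→u (+12), pos 5: t→e (+11) — repeating every 3. The shifts repeat in a cycle of length 3: positions 0,1,… shift by +2, +12, +11, then the pattern repeats.
For police: p+2=r, o+12=a, l+11=w, i+2=k, c+12=o, e+11=p.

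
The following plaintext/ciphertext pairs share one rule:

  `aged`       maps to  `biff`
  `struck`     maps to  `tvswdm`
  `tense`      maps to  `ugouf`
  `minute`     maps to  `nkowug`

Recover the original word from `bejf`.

acid

Shifts by position in aged: pos 0: a→b (+1), pos 1: g→i (+2), pos 2: e→f (+1), pos 3: d→f (+2) — repeating every 2. The shifts repeat in a cycle of length 2: positions 0,1,… shift by +1, +2, then the pattern repeats.
Reversing it on bejf: b−1=a, e−2=c, j−1=i, f−2=d.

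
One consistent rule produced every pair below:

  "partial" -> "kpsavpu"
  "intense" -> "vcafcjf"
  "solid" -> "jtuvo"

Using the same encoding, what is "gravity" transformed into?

p(15)→k(10) and a(0)→p(15) fit y≡17x+15 (mod 26); the inverse of 17 mod 26 is 23. Treating letters as 0–25, the rule is x ↦ 17x + 15 (mod 26).
Applying it to gravity: g(6)→17·6+15≡13=n; r(17)→17·17+15≡18=s; a(0)→17·0+15≡15=p; v(21)→17·21+15≡8=i; i(8)→17·8+15≡21=v; t(19)→17·19+15≡0=a; y(24)→17·24+15≡7=h (all mod 26).

nspivah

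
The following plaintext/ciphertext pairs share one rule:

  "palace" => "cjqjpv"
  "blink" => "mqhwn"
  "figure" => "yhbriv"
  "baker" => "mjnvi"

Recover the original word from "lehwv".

shine

p(15)→c(2) and a(0)→j(9) fit y≡3x+9 (mod 26); the inverse of 3 mod 26 is 9. This is an affine cipher: with a=0,…,z=25, each position x becomes (3x+9) mod 26.
Undoing it on lehwv: l(11)→9·(11−9)≡18=s; e(4)→9·(4−9)≡7=h; h(7)→9·(7−9)≡8=i; w(22)→9·(22−9)≡13=n; v(21)→9·(21−9)≡4=e (all mod 26).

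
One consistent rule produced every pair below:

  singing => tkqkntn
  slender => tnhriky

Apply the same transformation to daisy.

In singing: s→t is +1, i→k is +2, n→q is +3, g→k is +4 — the shift increases by 1 each position. The shift increases by 1 at each position, starting from +1: 1, 2, 3, ….
For daisy: d+1=e, a+2=c, i+3=l, s+4=w, y+5=d.

eclwd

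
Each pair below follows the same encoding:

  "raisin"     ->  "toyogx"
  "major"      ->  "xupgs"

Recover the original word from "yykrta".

The output letters match the input read backwards, each shifted +6: raisin reversed is nisiar. Two steps: reverse the string, then apply a Caesar shift of +6.
Decoding yykrta: shift back: y−6=s, y−6=s, k−6=e, r−6=l, t−6=n, a−6=u → sselnu; then reverse → unless.

unless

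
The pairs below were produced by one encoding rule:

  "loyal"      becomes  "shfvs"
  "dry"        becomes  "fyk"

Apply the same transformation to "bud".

kbi

The output letters match the input read backwards, each shifted +7: loyal reversed is layol. Read the word backwards and shift each letter +7.
For bud: reverse → dub; then shift: d+7=k, u+7=b, b+7=i.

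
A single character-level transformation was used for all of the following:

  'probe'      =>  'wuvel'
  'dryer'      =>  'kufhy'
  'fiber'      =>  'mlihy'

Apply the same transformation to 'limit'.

Shifts by position in probe: pos 0: p→w (+7), pos 1: r→u (+3), pos 2: o→v (+7), pos 3: b→e (+3) — repeating every 2. The shifts repeat in a cycle of length 2: positions 0,1,… shift by +7, +3, then the pattern repeats.
For limit: l+7=s, i+3=l, m+7=t, i+3=l, t+7=a.

sltla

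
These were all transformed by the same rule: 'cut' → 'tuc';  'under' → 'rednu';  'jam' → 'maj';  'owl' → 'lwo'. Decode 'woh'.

The output letters match the input read backwards: cut reversed is tuc. It's just the letters in reverse order.
Undoing it on woh: then reverse → how.

how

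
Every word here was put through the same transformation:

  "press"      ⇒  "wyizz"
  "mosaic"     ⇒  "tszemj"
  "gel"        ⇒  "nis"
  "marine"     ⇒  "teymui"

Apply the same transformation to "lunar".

syuey

The shift depends on letter class: consonant p→w is +7, but vowel e→i is +4. Vowels shift forward by 4 and consonants shift forward by 7.
For lunar: l(cons)+7=s, u(vowel)+4=y, n(cons)+7=u, a(vowel)+4=e, r(cons)+7=y.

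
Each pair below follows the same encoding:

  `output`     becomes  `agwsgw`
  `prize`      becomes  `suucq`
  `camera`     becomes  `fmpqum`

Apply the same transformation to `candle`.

The shift depends on letter class: consonant t→w is +3, but vowel o→a is +12. Two shifts are in play — +12 for a/e/i/o/u, +3 for every other letter.
For candle: c(cons)+3=f, a(vowel)+12=m, n(cons)+3=q, d(cons)+3=g, l(cons)+3=o, e(vowel)+12=q.

fmqgoq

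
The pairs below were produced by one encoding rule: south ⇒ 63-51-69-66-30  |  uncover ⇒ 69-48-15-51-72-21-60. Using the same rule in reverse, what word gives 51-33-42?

With a=1..z=26, the number is 3·pos + 6.
Reversing it on 51-33-42: 51→(51−6)÷3=15=o, 33→(33−6)÷3=9=i, 42→(42−6)÷3=12=l.

oil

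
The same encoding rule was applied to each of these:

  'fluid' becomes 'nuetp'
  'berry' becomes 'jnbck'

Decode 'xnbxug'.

permit

In fluid: f→n is +8, l→u is +9, u→e is +10, i→t is +11 — the shift increases by 1 each position. The shift increases by 1 at each position, starting from +8: 8, 9, 10, ….
Reversing it on xnbxug: x−8=p, n−9=e, b−10=r, x−11=m, u−12=i, g−13=t.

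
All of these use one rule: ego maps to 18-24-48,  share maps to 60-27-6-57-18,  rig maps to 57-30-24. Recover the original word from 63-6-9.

e(#5)→18 and g(#7)→24: differences scale by 3, so n = 3·pos + 3. With a=1..z=26, the number is 3·pos + 3.
Reversing it on 63-6-9: 63→(63−3)÷3=20=t, 6→(6−3)÷3=1=a, 9→(9−3)÷3=2=b.

tab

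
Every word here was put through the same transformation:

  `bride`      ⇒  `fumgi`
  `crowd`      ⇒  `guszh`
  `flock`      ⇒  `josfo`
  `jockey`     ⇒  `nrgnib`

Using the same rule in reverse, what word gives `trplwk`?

Shifts by position in bride: pos 0: b→f (+4), pos 1: r→u (+3), pos 2: i→m (+4), pos 3: d→g (+3) — repeating every 2. It's a Vigenère-style cipher with numeric key [4,3]: position i shifts by key[i mod 2].
Reversing it on trplwk: t−4=p, r−3=o, p−4=l, l−3=i, w−4=s, k−3=h.

polish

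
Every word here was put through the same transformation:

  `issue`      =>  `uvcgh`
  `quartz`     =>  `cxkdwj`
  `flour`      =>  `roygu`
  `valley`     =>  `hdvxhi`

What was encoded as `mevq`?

Shifts by position in issue: pos 0: i→u (+12), pos 1: s→v (+3), pos 2: s→c (+10), pos 3: u→g (+12), pos 4: e→h (+3) — repeating every 3. A repeating key of period 3 is used — shifts +12, +3, +10 over and over.
Reversing it on mevq: m−12=a, e−3=b, v−10=l, q−12=e.

able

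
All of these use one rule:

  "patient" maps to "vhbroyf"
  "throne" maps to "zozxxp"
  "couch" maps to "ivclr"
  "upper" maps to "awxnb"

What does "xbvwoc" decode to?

runner

In patient: p→v is +6, a→h is +7, t→b is +8, i→r is +9 — the shift increases by 1 each position. Each letter shifts forward by (position + 6), i.e. 6, 7, 8, … — the shift grows by one for each successive letter.
Reversing it on xbvwoc: x−6=r, b−7=u, v−8=n, w−9=n, o−10=e, c−11=r.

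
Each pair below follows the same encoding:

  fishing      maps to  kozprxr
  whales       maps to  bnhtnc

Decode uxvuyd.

In fishing: f→k is +5, i→o is +6, s→z is +7, h→p is +8 — the shift increases by 1 each position. Letter i (0-indexed) is shifted by i+5, so successive shifts are 5, 6, 7, ….
Reversing it on uxvuyd: u−5=p, x−6=r, v−7=o, u−8=m, y−9=p, d−10=t.

prompt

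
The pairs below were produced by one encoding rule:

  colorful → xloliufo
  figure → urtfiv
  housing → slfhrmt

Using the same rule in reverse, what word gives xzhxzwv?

cascade

Each pair mirrors across the alphabet (c↔x, o↔l, l↔o): positions sum to 25. Letters are reflected about the middle of the alphabet (position → 25−position): Atbash.
Undoing it on xzhxzwv: x↔c, z↔a, h↔s, x↔c, z↔a, w↔d, v↔e.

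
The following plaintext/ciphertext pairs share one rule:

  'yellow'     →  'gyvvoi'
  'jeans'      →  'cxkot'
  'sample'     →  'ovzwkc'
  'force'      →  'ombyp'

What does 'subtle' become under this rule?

ovdlec

The output letters match the input read backwards, each shifted +10: yellow reversed is wolley. Two steps: reverse the string, then apply a Caesar shift of +10.
On subtle: reverse → eltbus; then shift: e+10=o, l+10=v, t+10=d, b+10=l, u+10=e, s+10=c.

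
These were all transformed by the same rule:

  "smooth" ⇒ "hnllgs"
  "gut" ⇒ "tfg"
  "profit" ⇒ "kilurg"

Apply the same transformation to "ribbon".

Each pair mirrors across the alphabet (s↔h, m↔n, o↔l): positions sum to 25. This is the alphabet-reversal cipher (Atbash): a becomes z, b becomes y, etc.
Applying it to ribbon: r↔i, i↔r, b↔y, b↔y, o↔l, n↔m.

iryylm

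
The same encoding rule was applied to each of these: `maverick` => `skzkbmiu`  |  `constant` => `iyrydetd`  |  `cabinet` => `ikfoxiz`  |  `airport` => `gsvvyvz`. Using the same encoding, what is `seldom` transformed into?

Shifts by position in maverick: pos 0: m→s (+6), pos 1: a→k (+10), pos 2: v→z (+4), pos 3: e→k (+6), pos 4: r→b (+10), pos 5: i→m (+4) — repeating every 3. A repeating key of period 3 is used — shifts +6, +10, +4 over and over.
On seldom: s+6=y, e+10=o, l+4=p, d+6=j, o+10=y, m+4=q.

yopjyq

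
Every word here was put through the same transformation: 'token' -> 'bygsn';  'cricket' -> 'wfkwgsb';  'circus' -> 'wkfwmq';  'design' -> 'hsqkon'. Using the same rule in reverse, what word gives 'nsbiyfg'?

network

t(19)→b(1) and o(14)→y(24) fit y≡11x+0 (mod 26); the inverse of 11 mod 26 is 19. This is an affine cipher: with a=0,…,z=25, each position x becomes (11x+0) mod 26.
Decoding nsbiyfg: n(13)→19·(13−0)≡13=n; s(18)→19·(18−0)≡4=e; b(1)→19·(1−0)≡19=t; i(8)→19·(8−0)≡22=w; y(24)→19·(24−0)≡14=o; f(5)→19·(5−0)≡17=r; g(6)→19·(6−0)≡10=k (all mod 26).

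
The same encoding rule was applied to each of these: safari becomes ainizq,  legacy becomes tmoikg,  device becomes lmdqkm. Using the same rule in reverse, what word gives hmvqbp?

zenith

Compare letters: s→a is +8, a→i is +8, f→n is +8 — a constant shift. Every letter moves 8 places later in the alphabet, wrapping around z→a.
Decoding hmvqbp: h−8=z, m−8=e, v−8=n, q−8=i, b−8=t, p−8=h.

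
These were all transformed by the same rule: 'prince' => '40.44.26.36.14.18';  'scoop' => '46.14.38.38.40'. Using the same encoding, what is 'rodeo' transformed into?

The formula is n = 2×(alphabet index, a=1) + 8.
For rodeo: r=18→44, o=15→38, d=4→16, e=5→18, o=15→38.

44.38.16.18.38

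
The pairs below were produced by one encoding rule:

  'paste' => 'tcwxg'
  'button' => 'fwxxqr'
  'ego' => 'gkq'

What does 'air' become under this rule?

ckv

Vowels shift forward by 2 and consonants shift forward by 4.
For air: a(vowel)+2=c, i(vowel)+2=k, r(cons)+4=v.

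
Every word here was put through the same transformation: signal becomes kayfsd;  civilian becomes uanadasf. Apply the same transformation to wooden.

oggvwf

Compare letters: s→k is +18, i→a is +18, g→y is +18 — a constant shift. It's a constant shift of +18 (ROT18).
On wooden: w+18=o, o+18=g, o+18=g, d+18=v, e+18=w, n+18=f.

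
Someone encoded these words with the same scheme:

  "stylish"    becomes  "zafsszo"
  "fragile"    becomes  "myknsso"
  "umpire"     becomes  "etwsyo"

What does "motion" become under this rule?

The shift depends on letter class: consonant s→z is +7, but vowel i→s is +10. Two shifts are in play — +10 for a/e/i/o/u, +7 for every other letter.
Applying it to motion: m(cons)+7=t, o(vowel)+10=y, t(cons)+7=a, i(vowel)+10=s, o(vowel)+10=y, n(cons)+7=u.

tyasyu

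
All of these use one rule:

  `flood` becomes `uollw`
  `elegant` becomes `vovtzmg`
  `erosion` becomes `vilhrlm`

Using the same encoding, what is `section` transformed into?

hvxgrlm

Each pair mirrors across the alphabet (f↔u, l↔o, o↔l): positions sum to 25. Each letter is replaced by its mirror in the alphabet: a↔z, b↔y, c↔x, and so on (the Atbash cipher).
For section: s↔h, e↔v, c↔x, t↔g, i↔r, o↔l, n↔m.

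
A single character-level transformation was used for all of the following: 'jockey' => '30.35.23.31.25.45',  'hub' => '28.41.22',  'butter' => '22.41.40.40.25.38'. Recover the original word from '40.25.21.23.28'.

j is letter #10 and maps to 30: an offset of 20. The number is (letter's place in the alphabet, a=1) + 20.
Undoing it on 40.25.21.23.28: 40→(40−20)÷1=20=t, 25→(25−20)÷1=5=e, 21→(21−20)÷1=1=a, 23→(23−20)÷1=3=c, 28→(28−20)÷1=8=h.

teach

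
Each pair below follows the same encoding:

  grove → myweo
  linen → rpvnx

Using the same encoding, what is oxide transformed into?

Each letter shifts forward by (position + 6), i.e. 6, 7, 8, … — the shift grows by one for each successive letter.
For oxide: o+6=u, x+7=e, i+8=q, d+9=m, e+10=o.

ueqmo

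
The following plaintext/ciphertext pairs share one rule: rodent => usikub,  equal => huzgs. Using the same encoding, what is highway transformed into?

kmlndih

Letter i (0-indexed) is shifted by i+3, so successive shifts are 3, 4, 5, ….
Applying it to highway: h+3=k, i+4=m, g+5=l, h+6=n, w+7=d, a+8=i, y+9=h.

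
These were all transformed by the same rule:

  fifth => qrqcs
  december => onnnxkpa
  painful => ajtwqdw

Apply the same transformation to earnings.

pjcwtwrb

Shifts by position in fifth: pos 0: f→q (+11), pos 1: i→r (+9), pos 2: f→q (+11), pos 3: t→c (+9) — repeating every 2. A repeating key of period 2 is used — shifts +11, +9 over and over.
For earnings: e+11=p, a+9=j, r+11=c, n+9=w, i+11=t, n+9=w, g+11=r, s+9=b.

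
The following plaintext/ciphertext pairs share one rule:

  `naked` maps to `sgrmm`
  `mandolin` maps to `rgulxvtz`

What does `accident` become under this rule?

fijqmoyf

In naked: n→s is +5, a→g is +6, k→r is +7, e→m is +8 — the shift increases by 1 each position. The shift increases by 1 at each position, starting from +5: 5, 6, 7, ….
For accident: a+5=f, c+6=i, c+7=j, i+8=q, d+9=m, e+10=o, n+11=y, t+12=f.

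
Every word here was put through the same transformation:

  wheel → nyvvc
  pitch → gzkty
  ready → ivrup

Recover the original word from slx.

Compare letters: w→n is +17, h→y is +17, e→v is +17 — a constant shift. This is a Caesar cipher with shift 17.
Decoding slx: s−17=b, l−17=u, x−17=g.

bug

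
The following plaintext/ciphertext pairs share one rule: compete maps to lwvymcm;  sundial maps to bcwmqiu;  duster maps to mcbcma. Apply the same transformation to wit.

fqc

The shift depends on letter class: consonant c→l is +9, but vowel o→w is +8. Two shifts are in play — +8 for a/e/i/o/u, +9 for every other letter.
For wit: w(cons)+9=f, i(vowel)+8=q, t(cons)+9=c.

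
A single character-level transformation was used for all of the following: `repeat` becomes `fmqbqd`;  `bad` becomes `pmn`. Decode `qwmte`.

shake

The output letters match the input read backwards, each shifted +12: repeat reversed is taeper. The word is reversed, then every letter is shifted forward by 12.
Reversing it on qwmte: shift back: q−12=e, w−12=k, m−12=a, t−12=h, e−12=s → ekahs; then reverse → shake.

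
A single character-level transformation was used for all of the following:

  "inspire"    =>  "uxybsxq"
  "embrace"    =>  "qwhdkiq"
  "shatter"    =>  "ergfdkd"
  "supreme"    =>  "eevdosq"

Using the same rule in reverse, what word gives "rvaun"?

fluid

Shifts by position in inspire: pos 0: i→u (+12), pos 1: n→x (+10), pos 2: s→y (+6), pos 3: p→b (+12), pos 4: i→s (+10), pos 5: r→x (+6) — repeating every 3. The shifts repeat in a cycle of length 3: positions 0,1,… shift by +12, +10, +6, then the pattern repeats.
Reversing it on rvaun: r−12=f, v−10=l, a−6=u, u−12=i, n−10=d.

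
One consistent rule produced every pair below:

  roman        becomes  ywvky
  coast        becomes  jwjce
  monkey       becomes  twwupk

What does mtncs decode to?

flesh

Letter i (0-indexed) is shifted by i+7, so successive shifts are 7, 8, 9, ….
Undoing it on mtncs: m−7=f, t−8=l, n−9=e, c−10=s, s−11=h.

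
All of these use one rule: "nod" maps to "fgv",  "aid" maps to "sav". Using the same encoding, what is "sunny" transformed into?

Compare letters: n→f is +18, o→g is +18, d→v is +18 — a constant shift. Each letter is shifted forward by 18 in the alphabet (a Caesar shift of +18).
On sunny: s+18=k, u+18=m, n+18=f, n+18=f, y+18=q.

kmffq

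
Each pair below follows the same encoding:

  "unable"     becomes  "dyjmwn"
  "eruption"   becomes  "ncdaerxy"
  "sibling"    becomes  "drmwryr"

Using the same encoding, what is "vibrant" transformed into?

The shift depends on letter class: consonant n→y is +11, but vowel u→d is +9. Two shifts are in play — +9 for a/e/i/o/u, +11 for every other letter.
Applying it to vibrant: v(cons)+11=g, i(vowel)+9=r, b(cons)+11=m, r(cons)+11=c, a(vowel)+9=j, n(cons)+11=y, t(cons)+11=e.

grmcjye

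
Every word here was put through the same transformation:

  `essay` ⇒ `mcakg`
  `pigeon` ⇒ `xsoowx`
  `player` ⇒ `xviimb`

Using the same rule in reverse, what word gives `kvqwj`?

climb

Shifts by position in essay: pos 0: e→m (+8), pos 1: s→c (+10), pos 2: s→a (+8), pos 3: a→k (+10) — repeating every 2. The shifts repeat in a cycle of length 2: positions 0,1,… shift by +8, +10, then the pattern repeats.
Undoing it on kvqwj: k−8=c, v−10=l, q−8=i, w−10=m, j−8=b.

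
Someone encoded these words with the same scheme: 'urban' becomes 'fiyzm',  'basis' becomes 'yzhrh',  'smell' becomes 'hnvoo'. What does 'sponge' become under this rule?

hklmtv

Each pair mirrors across the alphabet (u↔f, r↔i, b↔y): positions sum to 25. Each letter is replaced by its mirror in the alphabet: a↔z, b↔y, c↔x, and so on (the Atbash cipher).
For sponge: s↔h, p↔k, o↔l, n↔m, g↔t, e↔v.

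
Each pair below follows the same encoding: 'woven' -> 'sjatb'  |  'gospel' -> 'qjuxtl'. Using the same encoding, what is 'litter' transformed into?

The word is reversed, then every letter is shifted forward by 5.
Applying it to litter: reverse → rettil; then shift: r+5=w, e+5=j, t+5=y, t+5=y, i+5=n, l+5=q.

wjyynq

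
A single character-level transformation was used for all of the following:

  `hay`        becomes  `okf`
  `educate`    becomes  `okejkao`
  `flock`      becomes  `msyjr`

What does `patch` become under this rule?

Vowels shift forward by 10 and consonants shift forward by 7.
For patch: p(cons)+7=w, a(vowel)+10=k, t(cons)+7=a, c(cons)+7=j, h(cons)+7=o.

wkajo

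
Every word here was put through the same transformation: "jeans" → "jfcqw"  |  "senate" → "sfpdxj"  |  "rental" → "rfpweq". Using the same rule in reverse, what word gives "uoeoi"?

uncle

In jeans: j→j is +0, e→f is +1, a→c is +2, n→q is +3 — the shift increases by 1 each position. The shift increases by 1 at each position, starting from +0: 0, 1, 2, ….
Decoding uoeoi: u−0=u, o−1=n, e−2=c, o−3=l, i−4=e.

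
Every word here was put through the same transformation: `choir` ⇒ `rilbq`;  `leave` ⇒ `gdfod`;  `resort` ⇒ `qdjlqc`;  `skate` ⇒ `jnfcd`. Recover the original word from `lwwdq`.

Treating letters as 0–25, the rule is x ↦ 19x + 5 (mod 26).
Reversing it on lwwdq: l(11)→11·(11−5)≡14=o; w(22)→11·(22−5)≡5=f; w(22)→11·(22−5)≡5=f; d(3)→11·(3−5)≡4=e; q(16)→11·(16−5)≡17=r (all mod 26).

offer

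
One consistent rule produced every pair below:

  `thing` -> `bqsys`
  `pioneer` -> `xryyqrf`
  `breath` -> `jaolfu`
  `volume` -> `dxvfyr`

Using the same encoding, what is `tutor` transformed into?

bddzd

Letter i (0-indexed) is shifted by i+8, so successive shifts are 8, 9, 10, ….
On tutor: t+8=b, u+9=d, t+10=d, o+11=z, r+12=d.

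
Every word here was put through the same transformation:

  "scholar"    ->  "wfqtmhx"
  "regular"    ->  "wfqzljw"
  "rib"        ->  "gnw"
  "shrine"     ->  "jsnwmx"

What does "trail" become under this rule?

qnfwy

The output letters match the input read backwards, each shifted +5: scholar reversed is ralohcs. The word is reversed, then every letter is shifted forward by 5.
For trail: reverse → liart; then shift: l+5=q, i+5=n, a+5=f, r+5=w, t+5=y.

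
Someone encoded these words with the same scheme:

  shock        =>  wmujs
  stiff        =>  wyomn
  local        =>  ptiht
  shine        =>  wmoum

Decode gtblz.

cover

In shock: s→w is +4, h→m is +5, o→u is +6, c→j is +7 — the shift increases by 1 each position. Letter i (0-indexed) is shifted by i+4, so successive shifts are 4, 5, 6, ….
Decoding gtblz: g−4=c, t−5=o, b−6=v, l−7=e, z−8=r.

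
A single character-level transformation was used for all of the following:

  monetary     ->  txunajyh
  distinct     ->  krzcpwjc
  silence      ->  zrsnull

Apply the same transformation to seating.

znhcpwn

The shifts repeat in a cycle of length 2: positions 0,1,… shift by +7, +9, then the pattern repeats.
For seating: s+7=z, e+9=n, a+7=h, t+9=c, i+7=p, n+9=w, g+7=n.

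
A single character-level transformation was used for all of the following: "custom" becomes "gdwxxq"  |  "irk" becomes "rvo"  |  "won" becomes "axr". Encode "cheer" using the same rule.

The shift depends on letter class: consonant c→g is +4, but vowel u→d is +9. Vowels shift forward by 9 and consonants shift forward by 4.
Applying it to cheer: c(cons)+4=g, h(cons)+4=l, e(vowel)+9=n, e(vowel)+9=n, r(cons)+4=v.

glnnv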